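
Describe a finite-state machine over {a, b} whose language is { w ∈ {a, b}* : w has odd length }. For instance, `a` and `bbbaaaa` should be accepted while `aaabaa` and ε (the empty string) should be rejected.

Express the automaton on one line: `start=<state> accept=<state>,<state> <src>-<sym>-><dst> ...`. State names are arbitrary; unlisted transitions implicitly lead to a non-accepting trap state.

Count input length modulo 2: every symbol advances one step around the cycle q0 → q1 → q0. Accept at q1.
        a   b  
>  q0   q1  q1 
 * q1   q0  q0 
(> = start, * = accepting)

start=q0 accept=q1 q0-a->q1 q0-b->q1 q1-a->q0 q1-b->q0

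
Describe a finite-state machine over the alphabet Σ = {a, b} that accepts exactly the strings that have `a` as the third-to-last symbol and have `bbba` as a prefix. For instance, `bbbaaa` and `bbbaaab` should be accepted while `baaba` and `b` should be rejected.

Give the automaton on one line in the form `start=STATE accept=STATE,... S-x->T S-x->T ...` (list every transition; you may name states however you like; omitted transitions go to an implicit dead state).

start=s0 accept=s19,s20,s21,s22 s0-a->s1 s0-b->s2 s1-a->s3 s1-b->s4 s2-a->s5 s2-b->s6 s3-a->s7 s3-b->s8 s4-a->s9 s4-b->s10 s5-a->s11 s5-b->s12 s6-a->s13 s6-b->s14 s7-a->s7 s7-b->s8 s8-a->s9 s8-b->s10 s9-a->s11 s9-b->s12 s10-a->s13 s10-b->s15 s11-a->s7 s11-b->s8 s12-a->s9 s12-b->s10 s13-a->s11 s13-b->s12 s14-a->s16 s14-b->s15 s15-a->s13 s15-b->s15 s16-a->s17 s16-b->s18 s17-a->s19 s17-b->s20 s18-a->s21 s18-b->s22 s19-a->s19 s19-b->s20 s20-a->s21 s20-b->s22 s21-a->s17 s21-b->s18 s22-a->s16 s22-b->s23 s23-a->s16 s23-b->s23

Build one automaton per condition and run them in lockstep. The first has 15 states tracking the last 3 symbols read; the second has 6 states tracking whether the input so far still matches the prefix `bbba`. A product state is a pair (one from each), accepting exactly when both do.
With 24 states:
          a    b  
>  s0     s1   s2 
   s1     s3   s4 
   s2     s5   s6 
   s3     s7   s8 
   s4     s9  s10 
   s5    s11  s12 
   s6    s13  s14 
   s7     s7   s8 
   s8     s9  s10 
   s9    s11  s12 
   s10   s13  s15 
   s11    s7   s8 
   s12    s9  s10 
   s13   s11  s12 
   s14   s16  s15 
   s15   s13  s15 
   s16   s17  s18 
   s17   s19  s20 
   s18   s21  s22 
 * s19   s19  s20 
 * s20   s21  s22 
 * s21   s17  s18 
 * s22   s16  s23 
   s23   s16  s23 
(> = start, * = accepting)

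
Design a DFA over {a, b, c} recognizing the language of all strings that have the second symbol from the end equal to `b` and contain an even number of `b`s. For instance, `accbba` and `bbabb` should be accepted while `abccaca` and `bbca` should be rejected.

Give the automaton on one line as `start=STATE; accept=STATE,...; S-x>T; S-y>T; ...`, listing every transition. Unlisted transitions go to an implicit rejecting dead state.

Build one automaton per condition and run them in lockstep. The first has 13 states tracking the last 2 symbols read; the second has 2 states tracking the count of `b`s modulo 2. A product state is a pair (one from each), accepting exactly when both do. After merging equivalent states the machine shrinks.
        a   b   c  
>  q0   q0  q1  q0 
   q1   q2  q3  q2 
   q2   q2  q4  q2 
 * q3   q5  q1  q5 
   q4   q5  q1  q5 
 * q5   q0  q1  q0 
(> = start, * = accepting)

start=q0; accept=q3,q5; q0-a>q0; q0-b>q1; q0-c>q0; q1-a>q2; q1-b>q3; q1-c>q2; q2-a>q2; q2-b>q4; q2-c>q2; q3-a>q5; q3-b>q1; q3-c>q5; q4-a>q5; q4-b>q1; q4-c>q5; q5-a>q0; q5-b>q1; q5-c>q0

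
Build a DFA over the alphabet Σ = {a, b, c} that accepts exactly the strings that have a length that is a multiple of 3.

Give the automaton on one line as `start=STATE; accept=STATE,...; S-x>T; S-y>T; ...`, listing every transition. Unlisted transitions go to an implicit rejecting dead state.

start=q0; accept=q0; q0-a>q1; q0-b>q1; q0-c>q1; q1-a>q2; q1-b>q2; q1-c>q2; q2-a>q0; q2-b>q0; q2-c>q0

Count input length modulo 3: every symbol advances one step around the cycle q0 → q1 → q2 → q0. Accept at q0.
3 states suffice.
        a   b   c  
>* q0   q1  q1  q1 
   q1   q2  q2  q2 
   q2   q0  q0  q0 
(> = start, * = accepting)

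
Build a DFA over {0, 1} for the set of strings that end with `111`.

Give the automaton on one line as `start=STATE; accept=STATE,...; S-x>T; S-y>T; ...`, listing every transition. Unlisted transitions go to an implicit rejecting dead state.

Let each state record the length of the longest suffix of the input read so far that is also a prefix of `111`. q1 means the last symbol is `1`; q2 means the last 2 symbols are `11`; q3 means the last 3 symbols are `111`. Accept only at q3, where the string currently ends in `111`.
4 states suffice.
        0   1  
>  q0   q0  q1 
   q1   q0  q2 
   q2   q0  q3 
 * q3   q0  q3 
(> = start, * = accepting)

start=q0; accept=q3; q0-0>q0; q0-1>q1; q1-0>q0; q1-1>q2; q2-0>q0; q2-1>q3; q3-0>q0; q3-1>q3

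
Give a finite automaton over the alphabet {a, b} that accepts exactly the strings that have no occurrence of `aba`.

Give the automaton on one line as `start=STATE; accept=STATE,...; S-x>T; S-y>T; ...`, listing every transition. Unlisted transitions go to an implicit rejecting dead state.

This is the complement of 'contains `aba`'. Use the same substring-matching states — s0 through s3 holding how much of `aba` has just been matched — but flip the accepting set: everything except the trap s3 accepts.
A 4-state machine:
        a   b  
>* s0   s1  s0 
 * s1   s1  s2 
 * s2   s3  s0 
   s3   s3  s3 
(> = start, * = accepting)

start=s0; accept=s0,s1,s2; s0-a>s1; s0-b>s0; s1-a>s1; s1-b>s2; s2-a>s3; s2-b>s0; s3-a>s3; s3-b>s3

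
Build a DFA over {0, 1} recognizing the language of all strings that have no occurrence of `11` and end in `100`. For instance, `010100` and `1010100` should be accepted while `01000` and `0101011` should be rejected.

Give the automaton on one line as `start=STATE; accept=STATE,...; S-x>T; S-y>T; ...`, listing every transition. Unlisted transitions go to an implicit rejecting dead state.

Build one automaton per condition and run them in lockstep. One (3 states) tracks partial matches of the forbidden pattern `11`; the other (4 states) tracks how much of the suffix `100` has currently been matched. Each combined state is a pair, one component from each; accept when both components accept. Equivalent product states are then merged.
With 5 states:
        0   1  
>  q0   q0  q1 
   q1   q2  q3 
   q2   q4  q1 
   q3   q3  q3 
 * q4   q0  q1 
(> = start, * = accepting)

start=q0; accept=q4; q0-0>q0; q0-1>q1; q1-0>q2; q1-1>q3; q2-0>q4; q2-1>q1; q3-0>q3; q3-1>q3; q4-0>q0; q4-1>q1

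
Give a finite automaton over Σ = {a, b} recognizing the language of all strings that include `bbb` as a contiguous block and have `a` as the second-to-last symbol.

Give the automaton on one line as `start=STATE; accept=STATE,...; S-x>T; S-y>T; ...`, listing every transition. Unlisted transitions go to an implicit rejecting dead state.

Build one automaton per condition and run them in lockstep. One (4 states) tracks whether and how much of `bbb` has been seen; the other (7 states) tracks the last 2 symbols read. Each combined state is a pair, one component from each; accept when both components accept.
An 11-state machine:
          a    b  
>  S0     S1   S2 
   S1     S3   S4 
   S2     S5   S6 
   S3     S3   S4 
   S4     S5   S6 
   S5     S3   S4 
   S6     S5   S7 
   S7     S8   S7 
   S8     S9  S10 
 * S9     S9  S10 
 * S10    S8   S7 
(> = start, * = accepting)

start=S0; accept=S9,S10; S0-a>S1; S0-b>S2; S1-a>S3; S1-b>S4; S2-a>S5; S2-b>S6; S3-a>S3; S3-b>S4; S4-a>S5; S4-b>S6; S5-a>S3; S5-b>S4; S6-a>S5; S6-b>S7; S7-a>S8; S7-b>S7; S8-a>S9; S8-b>S10; S9-a>S9; S9-b>S10; S10-a>S8; S10-b>S7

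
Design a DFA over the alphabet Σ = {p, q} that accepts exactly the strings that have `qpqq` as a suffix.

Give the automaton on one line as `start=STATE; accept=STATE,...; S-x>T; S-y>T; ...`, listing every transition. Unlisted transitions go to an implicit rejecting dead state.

Remember how much of `qpqq` the current input suffix matches. State s0 means no match yet; s1 means the last symbol is `q`; s2 means the last 2 symbols are `qp`; s3 means the last 3 symbols are `qpq`; s4 means the last 4 symbols are `qpqq`. Only s4 accepts. On a mismatch, fall back to the longest proper suffix that is still a prefix of `qpqq`.
        p   q  
>  s0   s0  s1 
   s1   s2  s1 
   s2   s0  s3 
   s3   s2  s4 
 * s4   s2  s1 
(> = start, * = accepting)

start=s0; accept=s4; s0-p>s0; s0-q>s1; s1-p>s2; s1-q>s1; s2-p>s0; s2-q>s3; s3-p>s2; s3-q>s4; s4-p>s2; s4-q>s1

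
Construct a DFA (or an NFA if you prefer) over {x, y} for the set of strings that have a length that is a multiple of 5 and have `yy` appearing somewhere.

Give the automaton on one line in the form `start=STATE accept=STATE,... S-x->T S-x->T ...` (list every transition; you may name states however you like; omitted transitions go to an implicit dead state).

start=q0 accept=q13 q0-x->q1 q0-y->q2 q1-x->q3 q1-y->q4 q2-x->q3 q2-y->q5 q3-x->q6 q3-y->q7 q4-x->q6 q4-y->q8 q5-x->q8 q5-y->q8 q6-x->q9 q6-y->q10 q7-x->q9 q7-y->q11 q8-x->q11 q8-y->q11 q9-x->q0 q9-y->q12 q10-x->q0 q10-y->q13 q11-x->q13 q11-y->q13 q12-x->q1 q12-y->q14 q13-x->q14 q13-y->q14 q14-x->q5 q14-y->q5

Handle the two conditions separately and then intersect. The first has 5 states tracking the input length modulo 5; the second has 3 states tracking whether and how much of `yy` has been seen. A product state is a pair (one from each), accepting exactly when both do.
With 15 states:
          x    y  
>  q0     q1   q2 
   q1     q3   q4 
   q2     q3   q5 
   q3     q6   q7 
   q4     q6   q8 
   q5     q8   q8 
   q6     q9  q10 
   q7     q9  q11 
   q8    q11  q11 
   q9     q0  q12 
   q10    q0  q13 
   q11   q13  q13 
   q12    q1  q14 
 * q13   q14  q14 
   q14    q5   q5 
(> = start, * = accepting)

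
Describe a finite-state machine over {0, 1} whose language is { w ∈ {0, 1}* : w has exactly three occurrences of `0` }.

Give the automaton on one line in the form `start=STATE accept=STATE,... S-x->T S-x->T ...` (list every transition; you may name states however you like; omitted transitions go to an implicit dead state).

start=S0 accept=S3 S0-0->S1 S0-1->S0 S1-0->S2 S1-1->S1 S2-0->S3 S2-1->S2 S3-0->S4 S3-1->S3 S4-0->S4 S4-1->S4

Count `0`s, saturating at 4: states S0 through S3 mean 0 through 3 `0`s seen; S4 means more than 3. Each `0` increments (capped at S4); other symbols loop. Accept from {S3}.
        0   1  
>  S0   S1  S0 
   S1   S2  S1 
   S2   S3  S2 
 * S3   S4  S3 
   S4   S4  S4 
(> = start, * = accepting)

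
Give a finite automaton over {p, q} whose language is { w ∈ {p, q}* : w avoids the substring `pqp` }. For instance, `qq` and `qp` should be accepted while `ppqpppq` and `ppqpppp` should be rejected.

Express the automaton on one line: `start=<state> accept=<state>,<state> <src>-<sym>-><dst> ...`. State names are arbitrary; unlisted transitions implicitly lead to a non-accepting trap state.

Track partial matches of the forbidden pattern `pqp`. State D is a dead state reached once `pqp` has occurred; every other state accepts. A means no part of `pqp` is currently matched.
4 states suffice.
       p  q 
>* A   B  A 
 * B   B  C 
 * C   D  A 
   D   D  D 
(> = start, * = accepting)

start=A accept=A,B,C A-p->B A-q->A B-p->B B-q->C C-p->D C-q->A D-p->D D-q->D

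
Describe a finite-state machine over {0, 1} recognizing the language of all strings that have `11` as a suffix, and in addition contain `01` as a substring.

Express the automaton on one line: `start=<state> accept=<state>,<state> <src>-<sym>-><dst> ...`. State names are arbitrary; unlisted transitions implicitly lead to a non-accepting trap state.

start=S0 accept=S3 S0-0->S1 S0-1->S0 S1-0->S1 S1-1->S2 S2-0->S1 S2-1->S3 S3-0->S1 S3-1->S3

Build one automaton per condition and run them in lockstep. One (3 states) tracks how much of the suffix `11` has currently been matched; the other (3 states) tracks whether and how much of `01` has been seen. Each combined state is a pair, one component from each; accept when both components accept. After merging equivalent states the machine shrinks.
With 4 states:
        0   1  
>  S0   S1  S0 
   S1   S1  S2 
   S2   S1  S3 
 * S3   S1  S3 
(> = start, * = accepting)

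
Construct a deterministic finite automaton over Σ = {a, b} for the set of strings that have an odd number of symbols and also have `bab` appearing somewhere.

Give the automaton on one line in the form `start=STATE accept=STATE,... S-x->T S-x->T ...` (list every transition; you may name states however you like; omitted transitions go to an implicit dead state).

Handle the two conditions separately and then intersect. The first has 2 states tracking the input length modulo 2; the second has 4 states tracking whether and how much of `bab` has been seen. A product state is a pair (one from each), accepting exactly when both do.
8 states suffice.
        a   b  
>  q0   q1  q2 
   q1   q0  q3 
   q2   q4  q3 
   q3   q5  q2 
   q4   q1  q6 
   q5   q0  q7 
 * q6   q7  q7 
   q7   q6  q6 
(> = start, * = accepting)

start=q0 accept=q6 q0-a->q1 q0-b->q2 q1-a->q0 q1-b->q3 q2-a->q4 q2-b->q3 q3-a->q5 q3-b->q2 q4-a->q1 q4-b->q6 q5-a->q0 q5-b->q7 q6-a->q7 q6-b->q7 q7-a->q6 q7-b->q6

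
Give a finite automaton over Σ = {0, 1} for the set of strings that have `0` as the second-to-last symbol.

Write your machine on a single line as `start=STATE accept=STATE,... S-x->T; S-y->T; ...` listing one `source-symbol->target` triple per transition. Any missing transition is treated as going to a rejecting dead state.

Because acceptance depends on a position counted from the end, the machine has to buffer the most recent 2 symbols. Make each state the string of the last up-to-2 symbols read; on input `x` shift the window left and append `x`. Accept when the buffered window has length 2 and begins with `0`.
7 states suffice.
        0   1  
>  S0   S1  S2 
   S1   S3  S4 
   S2   S5  S6 
 * S3   S3  S4 
 * S4   S5  S6 
   S5   S3  S4 
   S6   S5  S6 
(> = start, * = accepting)

start=S0; accept=S3,S4; S0-0->S1; S0-1->S2; S1-0->S3; S1-1->S4; S2-0->S5; S2-1->S6; S3-0->S3; S3-1->S4; S4-0->S5; S4-1->S6; S5-0->S3; S5-1->S4; S6-0->S5; S6-1->S6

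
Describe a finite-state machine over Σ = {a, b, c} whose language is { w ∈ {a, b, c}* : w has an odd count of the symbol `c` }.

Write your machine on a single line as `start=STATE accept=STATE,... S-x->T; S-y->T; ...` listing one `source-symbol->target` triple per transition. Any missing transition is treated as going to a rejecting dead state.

start=s0; accept=s1; s0-a->s0; s0-b->s0; s0-c->s1; s1-a->s1; s1-b->s1; s1-c->s0

Keep the running count of `c`s modulo 2: each `c` advances along the cycle s0 → s1 → s0 while other symbols loop. Accept at s1.
2 states suffice.
        a   b   c  
>  s0   s0  s0  s1 
 * s1   s1  s1  s0 
(> = start, * = accepting)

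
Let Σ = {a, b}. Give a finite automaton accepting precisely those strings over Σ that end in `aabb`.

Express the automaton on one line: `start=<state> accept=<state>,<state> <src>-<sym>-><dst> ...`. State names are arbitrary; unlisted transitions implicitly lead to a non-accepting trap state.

Let each state record the length of the longest suffix of the input read so far that is also a prefix of `aabb`. q1 means the last symbol is `a`; q2 means the last 2 symbols are `aa`; q3 means the last 3 symbols are `aab`; q4 means the last 4 symbols are `aabb`. Accept only at q4, where the string currently ends in `aabb`.
With 5 states:
        a   b  
>  q0   q1  q0 
   q1   q2  q0 
   q2   q2  q3 
   q3   q1  q4 
 * q4   q1  q0 
(> = start, * = accepting)

start=q0 accept=q4 q0-a->q1 q0-b->q0 q1-a->q2 q1-b->q0 q2-a->q2 q2-b->q3 q3-a->q1 q3-b->q4 q4-a->q1 q4-b->q0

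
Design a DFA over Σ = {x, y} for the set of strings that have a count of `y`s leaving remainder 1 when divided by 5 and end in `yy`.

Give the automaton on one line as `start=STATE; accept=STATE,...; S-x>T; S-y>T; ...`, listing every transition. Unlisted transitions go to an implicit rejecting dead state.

Handle the two conditions separately and then intersect. The first has 5 states tracking the count of `y`s modulo 5; the second has 3 states tracking how much of the suffix `yy` has currently been matched. A product state is a pair (one from each), accepting exactly when both do.
15 states suffice.
       x  y 
>  A   A  B 
   B   C  D 
   C   C  E 
   D   F  G 
   E   F  G 
   F   F  H 
   G   I  J 
   H   I  J 
   I   I  K 
   J   L  M 
   K   L  M 
   L   L  N 
   M   A  O 
   N   A  O 
 * O   C  D 
(> = start, * = accepting)

start=A; accept=O; A-x>A; A-y>B; B-x>C; B-y>D; C-x>C; C-y>E; D-x>F; D-y>G; E-x>F; E-y>G; F-x>F; F-y>H; G-x>I; G-y>J; H-x>I; H-y>J; I-x>I; I-y>K; J-x>L; J-y>M; K-x>L; K-y>M; L-x>L; L-y>N; M-x>A; M-y>O; N-x>A; N-y>O; O-x>C; O-y>D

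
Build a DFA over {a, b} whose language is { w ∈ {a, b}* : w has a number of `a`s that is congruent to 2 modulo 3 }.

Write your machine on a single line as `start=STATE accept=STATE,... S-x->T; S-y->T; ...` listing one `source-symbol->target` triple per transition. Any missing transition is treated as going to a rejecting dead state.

start=S0; accept=S2; S0-a->S1; S0-b->S0; S1-a->S2; S1-b->S1; S2-a->S0; S2-b->S2

Keep the running count of `a`s modulo 3: each `a` advances along the cycle S0 → S1 → S2 → S0 while other symbols loop. Accept at S2.
3 states suffice.
        a   b  
>  S0   S1  S0 
   S1   S2  S1 
 * S2   S0  S2 
(> = start, * = accepting)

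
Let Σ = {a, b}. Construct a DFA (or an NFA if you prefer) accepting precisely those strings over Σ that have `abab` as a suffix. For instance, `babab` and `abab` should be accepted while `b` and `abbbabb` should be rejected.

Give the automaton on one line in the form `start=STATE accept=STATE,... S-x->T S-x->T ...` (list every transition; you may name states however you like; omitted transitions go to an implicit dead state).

Remember how much of `abab` the current input suffix matches. State q0 means no match yet; q1 means the last symbol is `a`; q2 means the last 2 symbols are `ab`; q3 means the last 3 symbols are `aba`; q4 means the last 4 symbols are `abab`. Only q4 accepts. On a mismatch, fall back to the longest proper suffix that is still a prefix of `abab`.
A 5-state machine:
        a   b  
>  q0   q1  q0 
   q1   q1  q2 
   q2   q3  q0 
   q3   q1  q4 
 * q4   q3  q0 
(> = start, * = accepting)

start=q0 accept=q4 q0-a->q1 q0-b->q0 q1-a->q1 q1-b->q2 q2-a->q3 q2-b->q0 q3-a->q1 q3-b->q4 q4-a->q3 q4-b->q0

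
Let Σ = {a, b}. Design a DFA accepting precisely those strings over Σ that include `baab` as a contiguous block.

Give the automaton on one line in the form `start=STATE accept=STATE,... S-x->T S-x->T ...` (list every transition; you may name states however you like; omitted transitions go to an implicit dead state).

Track how much of `baab` has been matched so far: state q0 is no progress, q4 is the absorbing accept state reached once `baab` has occurred. Intermediate states record partial matches; on a mismatch, fall back to the longest reusable overlap.
        a   b  
>  q0   q0  q1 
   q1   q2  q1 
   q2   q3  q1 
   q3   q0  q4 
 * q4   q4  q4 
(> = start, * = accepting)

start=q0 accept=q4 q0-a->q0 q0-b->q1 q1-a->q2 q1-b->q1 q2-a->q3 q2-b->q1 q3-a->q0 q3-b->q4 q4-a->q4 q4-b->q4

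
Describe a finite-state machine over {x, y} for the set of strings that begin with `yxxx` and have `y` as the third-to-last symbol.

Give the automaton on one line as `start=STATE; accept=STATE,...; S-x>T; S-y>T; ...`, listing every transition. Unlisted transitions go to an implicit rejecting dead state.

Handle the two conditions separately and then intersect. The first has 6 states tracking whether the input so far still matches the prefix `yxxx`; the second has 15 states tracking the last 3 symbols read. A product state is a pair (one from each), accepting exactly when both do.
          x    y  
>  q0     q1   q2 
   q1     q3   q4 
   q2     q5   q6 
   q3     q7   q8 
   q4     q9  q10 
   q5    q11  q12 
   q6    q13  q14 
   q7     q7   q8 
   q8     q9  q10 
   q9    q15  q12 
   q10   q13  q14 
   q11   q16   q8 
   q12    q9  q10 
   q13   q15  q12 
   q14   q13  q14 
   q15    q7   q8 
   q16   q16  q17 
   q17   q18  q19 
   q18   q20  q21 
   q19   q22  q23 
 * q20   q16  q17 
 * q21   q18  q19 
 * q22   q20  q21 
 * q23   q22  q23 
(> = start, * = accepting)

start=q0; accept=q20,q21,q22,q23; q0-x>q1; q0-y>q2; q1-x>q3; q1-y>q4; q2-x>q5; q2-y>q6; q3-x>q7; q3-y>q8; q4-x>q9; q4-y>q10; q5-x>q11; q5-y>q12; q6-x>q13; q6-y>q14; q7-x>q7; q7-y>q8; q8-x>q9; q8-y>q10; q9-x>q15; q9-y>q12; q10-x>q13; q10-y>q14; q11-x>q16; q11-y>q8; q12-x>q9; q12-y>q10; q13-x>q15; q13-y>q12; q14-x>q13; q14-y>q14; q15-x>q7; q15-y>q8; q16-x>q16; q16-y>q17; q17-x>q18; q17-y>q19; q18-x>q20; q18-y>q21; q19-x>q22; q19-y>q23; q20-x>q16; q20-y>q17; q21-x>q18; q21-y>q19; q22-x>q20; q22-y>q21; q23-x>q22; q23-y>q23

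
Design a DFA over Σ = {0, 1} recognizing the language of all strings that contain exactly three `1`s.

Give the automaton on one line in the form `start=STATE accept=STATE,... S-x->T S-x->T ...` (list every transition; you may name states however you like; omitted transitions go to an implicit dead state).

start=s0 accept=s3 s0-0->s0 s0-1->s1 s1-0->s1 s1-1->s2 s2-0->s2 s2-1->s3 s3-0->s3 s3-1->s4 s4-0->s4 s4-1->s4

Only the number of `1`s matters, and only up to 4. Make a chain s0 → s1 → s2 → s3 → s4 advanced by each `1` (with s4 absorbing); every other symbol self-loops. The accepting set is {s3}.
        0   1  
>  s0   s0  s1 
   s1   s1  s2 
   s2   s2  s3 
 * s3   s3  s4 
   s4   s4  s4 
(> = start, * = accepting)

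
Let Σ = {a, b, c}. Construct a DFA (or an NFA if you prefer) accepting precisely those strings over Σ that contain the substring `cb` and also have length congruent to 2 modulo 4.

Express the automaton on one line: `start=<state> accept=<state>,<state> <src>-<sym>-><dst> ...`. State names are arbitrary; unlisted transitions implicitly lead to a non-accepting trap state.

Build one automaton per condition and run them in lockstep. The first has 3 states tracking whether and how much of `cb` has been seen; the second has 4 states tracking the input length modulo 4. A product state is a pair (one from each), accepting exactly when both do.
          a    b    c  
>  q0     q1   q1   q2 
   q1     q3   q3   q4 
   q2     q3   q5   q4 
   q3     q6   q6   q7 
   q4     q6   q8   q7 
 * q5     q8   q8   q8 
   q6     q0   q0   q9 
   q7     q0  q10   q9 
   q8    q10  q10  q10 
   q9     q1  q11   q2 
   q10   q11  q11  q11 
   q11    q5   q5   q5 
(> = start, * = accepting)

start=q0 accept=q5 q0-a->q1 q0-b->q1 q0-c->q2 q1-a->q3 q1-b->q3 q1-c->q4 q2-a->q3 q2-b->q5 q2-c->q4 q3-a->q6 q3-b->q6 q3-c->q7 q4-a->q6 q4-b->q8 q4-c->q7 q5-a->q8 q5-b->q8 q5-c->q8 q6-a->q0 q6-b->q0 q6-c->q9 q7-a->q0 q7-b->q10 q7-c->q9 q8-a->q10 q8-b->q10 q8-c->q10 q9-a->q1 q9-b->q11 q9-c->q2 q10-a->q11 q10-b->q11 q10-c->q11 q11-a->q5 q11-b->q5 q11-c->q5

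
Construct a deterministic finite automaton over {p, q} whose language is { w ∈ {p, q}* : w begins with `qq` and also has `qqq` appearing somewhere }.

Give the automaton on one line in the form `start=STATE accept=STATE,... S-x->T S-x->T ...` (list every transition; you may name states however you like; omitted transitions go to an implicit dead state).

Build one automaton per condition and run them in lockstep. The first has 4 states tracking whether the input so far still matches the prefix `qq`; the second has 4 states tracking whether and how much of `qqq` has been seen. A product state is a pair (one from each), accepting exactly when both do. Minimizing collapses redundant product states.
7 states suffice.
        p   q  
>  S0   S1  S2 
   S1   S1  S1 
   S2   S1  S3 
   S3   S4  S5 
   S4   S4  S6 
 * S5   S5  S5 
   S6   S4  S3 
(> = start, * = accepting)

start=S0 accept=S5 S0-p->S1 S0-q->S2 S1-p->S1 S1-q->S1 S2-p->S1 S2-q->S3 S3-p->S4 S3-q->S5 S4-p->S4 S4-q->S6 S5-p->S5 S5-q->S5 S6-p->S4 S6-q->S3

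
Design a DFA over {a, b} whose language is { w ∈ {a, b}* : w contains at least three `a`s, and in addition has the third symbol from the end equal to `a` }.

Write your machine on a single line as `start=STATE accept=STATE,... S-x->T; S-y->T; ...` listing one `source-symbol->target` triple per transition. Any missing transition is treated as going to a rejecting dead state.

start=s0; accept=s4,s7,s8,s11; s0-a->s1; s0-b->s0; s1-a->s2; s1-b->s3; s2-a->s4; s2-b->s5; s3-a->s6; s3-b->s3; s4-a->s4; s4-b->s7; s5-a->s8; s5-b->s9; s6-a->s10; s6-b->s5; s7-a->s8; s7-b->s11; s8-a->s10; s8-b->s12; s9-a->s13; s9-b->s9; s10-a->s4; s10-b->s7; s11-a->s13; s11-b->s9; s12-a->s8; s12-b->s11; s13-a->s10; s13-b->s12

Run two small machines in parallel and take their product. The first has 5 states tracking the count of `a`s, saturating at 4; the second has 15 states tracking the last 3 symbols read. A product state is a pair (one from each), accepting exactly when both do. After merging equivalent states the machine shrinks.
A 14-state machine:
          a    b  
>  s0     s1   s0 
   s1     s2   s3 
   s2     s4   s5 
   s3     s6   s3 
 * s4     s4   s7 
   s5     s8   s9 
   s6    s10   s5 
 * s7     s8  s11 
 * s8    s10  s12 
   s9    s13   s9 
   s10    s4   s7 
 * s11   s13   s9 
   s12    s8  s11 
   s13   s10  s12 
(> = start, * = accepting)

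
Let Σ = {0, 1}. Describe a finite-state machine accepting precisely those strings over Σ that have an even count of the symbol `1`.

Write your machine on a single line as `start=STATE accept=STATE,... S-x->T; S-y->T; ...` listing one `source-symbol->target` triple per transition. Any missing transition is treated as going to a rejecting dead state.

Keep the running count of `1`s modulo 2: each `1` advances along the cycle q0 → q1 → q0 while other symbols loop. Accept at q0.
        0   1  
>* q0   q0  q1 
   q1   q1  q0 
(> = start, * = accepting)

start=q0; accept=q0; q0-0->q0; q0-1->q1; q1-0->q1; q1-1->q0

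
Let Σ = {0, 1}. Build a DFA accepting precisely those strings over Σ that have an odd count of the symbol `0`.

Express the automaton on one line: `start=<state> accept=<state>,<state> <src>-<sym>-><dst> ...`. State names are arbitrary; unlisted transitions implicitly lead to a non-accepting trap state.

start=A accept=B A-0->B A-1->A B-0->A B-1->B

Keep the running count of `0`s modulo 2: each `0` advances along the cycle A → B → A while other symbols loop. Accept at B.
2 states suffice.
       0  1 
>  A   B  A 
 * B   A  B 
(> = start, * = accepting)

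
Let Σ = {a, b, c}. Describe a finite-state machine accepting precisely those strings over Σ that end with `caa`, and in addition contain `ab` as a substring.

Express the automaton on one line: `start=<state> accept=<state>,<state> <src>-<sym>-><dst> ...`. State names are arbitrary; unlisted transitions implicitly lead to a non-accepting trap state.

start=q0 accept=q5 q0-a->q1 q0-b->q0 q0-c->q0 q1-a->q1 q1-b->q2 q1-c->q0 q2-a->q2 q2-b->q2 q2-c->q3 q3-a->q4 q3-b->q2 q3-c->q3 q4-a->q5 q4-b->q2 q4-c->q3 q5-a->q2 q5-b->q2 q5-c->q3

Run two small machines in parallel and take their product. One (4 states) tracks how much of the suffix `caa` has currently been matched; the other (3 states) tracks whether and how much of `ab` has been seen. Each combined state is a pair, one component from each; accept when both components accept. After merging equivalent states the machine shrinks.
6 states suffice.
        a   b   c  
>  q0   q1  q0  q0 
   q1   q1  q2  q0 
   q2   q2  q2  q3 
   q3   q4  q2  q3 
   q4   q5  q2  q3 
 * q5   q2  q2  q3 
(> = start, * = accepting)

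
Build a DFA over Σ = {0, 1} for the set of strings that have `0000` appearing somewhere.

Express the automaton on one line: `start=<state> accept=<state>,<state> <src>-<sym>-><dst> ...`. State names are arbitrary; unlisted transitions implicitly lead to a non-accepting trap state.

Track how much of `0000` has been matched so far: state q0 is no progress, q4 is the absorbing accept state reached once `0000` has occurred. Intermediate states record partial matches; on a mismatch, fall back to the longest reusable overlap.
With 5 states:
        0   1  
>  q0   q1  q0 
   q1   q2  q0 
   q2   q3  q0 
   q3   q4  q0 
 * q4   q4  q4 
(> = start, * = accepting)

start=q0 accept=q4 q0-0->q1 q0-1->q0 q1-0->q2 q1-1->q0 q2-0->q3 q2-1->q0 q3-0->q4 q3-1->q0 q4-0->q4 q4-1->q4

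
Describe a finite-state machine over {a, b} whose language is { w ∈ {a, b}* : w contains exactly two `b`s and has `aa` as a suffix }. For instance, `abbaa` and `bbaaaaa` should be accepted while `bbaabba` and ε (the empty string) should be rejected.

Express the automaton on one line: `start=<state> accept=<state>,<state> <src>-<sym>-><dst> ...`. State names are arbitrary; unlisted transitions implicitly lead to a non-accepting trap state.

start=S0 accept=S9 S0-a->S1 S0-b->S2 S1-a->S3 S1-b->S2 S2-a->S4 S2-b->S5 S3-a->S3 S3-b->S2 S4-a->S6 S4-b->S5 S5-a->S7 S5-b->S8 S6-a->S6 S6-b->S5 S7-a->S9 S7-b->S8 S8-a->S10 S8-b->S8 S9-a->S9 S9-b->S8 S10-a->S11 S10-b->S8 S11-a->S11 S11-b->S8

Run two small machines in parallel and take their product. One (4 states) tracks the count of `b`s, saturating at 3; the other (3 states) tracks how much of the suffix `aa` has currently been matched. Each combined state is a pair, one component from each; accept when both components accept.
          a    b  
>  S0     S1   S2 
   S1     S3   S2 
   S2     S4   S5 
   S3     S3   S2 
   S4     S6   S5 
   S5     S7   S8 
   S6     S6   S5 
   S7     S9   S8 
   S8    S10   S8 
 * S9     S9   S8 
   S10   S11   S8 
   S11   S11   S8 
(> = start, * = accepting)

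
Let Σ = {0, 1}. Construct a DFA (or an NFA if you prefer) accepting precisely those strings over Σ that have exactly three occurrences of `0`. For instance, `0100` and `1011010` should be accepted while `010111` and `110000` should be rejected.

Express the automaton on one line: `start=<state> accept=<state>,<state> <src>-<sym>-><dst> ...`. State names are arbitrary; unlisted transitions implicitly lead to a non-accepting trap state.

Only the number of `0`s matters, and only up to 4. Make a chain q0 → q1 → q2 → q3 → q4 advanced by each `0` (with q4 absorbing); every other symbol self-loops. The accepting set is {q3}.
A 5-state machine:
        0   1  
>  q0   q1  q0 
   q1   q2  q1 
   q2   q3  q2 
 * q3   q4  q3 
   q4   q4  q4 
(> = start, * = accepting)

start=q0 accept=q3 q0-0->q1 q0-1->q0 q1-0->q2 q1-1->q1 q2-0->q3 q2-1->q2 q3-0->q4 q3-1->q3 q4-0->q4 q4-1->q4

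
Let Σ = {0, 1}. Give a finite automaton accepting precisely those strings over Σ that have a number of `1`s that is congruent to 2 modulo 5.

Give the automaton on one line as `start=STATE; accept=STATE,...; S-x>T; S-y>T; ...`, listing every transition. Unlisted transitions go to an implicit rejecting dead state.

The only thing that matters is how many `1`s have appeared, reduced mod 5. Use one state per residue: A for 0, …, E for 4. Reading `1` moves to the next residue; anything else stays put. C is accepting.
With 5 states:
       0  1 
>  A   A  B 
   B   B  C 
 * C   C  D 
   D   D  E 
   E   E  A 
(> = start, * = accepting)

start=A; accept=C; A-0>A; A-1>B; B-0>B; B-1>C; C-0>C; C-1>D; D-0>D; D-1>E; E-0>E; E-1>A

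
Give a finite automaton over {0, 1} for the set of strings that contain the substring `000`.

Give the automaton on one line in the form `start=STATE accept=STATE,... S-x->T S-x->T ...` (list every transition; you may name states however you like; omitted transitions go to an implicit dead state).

start=q0 accept=q3 q0-0->q1 q0-1->q0 q1-0->q2 q1-1->q0 q2-0->q3 q2-1->q0 q3-0->q3 q3-1->q3

Track how much of `000` has been matched so far: state q0 is no progress, q3 is the absorbing accept state reached once `000` has occurred. Intermediate states record partial matches; on a mismatch, fall back to the longest reusable overlap.
With 4 states:
        0   1  
>  q0   q1  q0 
   q1   q2  q0 
   q2   q3  q0 
 * q3   q3  q3 
(> = start, * = accepting)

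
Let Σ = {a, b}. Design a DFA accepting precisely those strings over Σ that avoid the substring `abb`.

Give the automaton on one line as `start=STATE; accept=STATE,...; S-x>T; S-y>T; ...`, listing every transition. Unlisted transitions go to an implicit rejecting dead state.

start=S0; accept=S0,S1,S2; S0-a>S1; S0-b>S0; S1-a>S1; S1-b>S2; S2-a>S1; S2-b>S3; S3-a>S3; S3-b>S3

This is the complement of 'contains `abb`'. Use the same substring-matching states — S0 through S3 holding how much of `abb` has just been matched — but flip the accepting set: everything except the trap S3 accepts.
A 4-state machine:
        a   b  
>* S0   S1  S0 
 * S1   S1  S2 
 * S2   S1  S3 
   S3   S3  S3 
(> = start, * = accepting)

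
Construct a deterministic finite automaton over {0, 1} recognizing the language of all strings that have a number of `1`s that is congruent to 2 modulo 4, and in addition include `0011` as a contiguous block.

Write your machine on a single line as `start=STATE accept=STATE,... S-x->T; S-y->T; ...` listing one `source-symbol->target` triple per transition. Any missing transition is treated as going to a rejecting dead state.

start=s0; accept=s10; s0-0->s1; s0-1->s2; s1-0->s3; s1-1->s2; s2-0->s4; s2-1->s5; s3-0->s3; s3-1->s6; s4-0->s7; s4-1->s5; s5-0->s8; s5-1->s9; s6-0->s4; s6-1->s10; s7-0->s7; s7-1->s11; s8-0->s12; s8-1->s9; s9-0->s13; s9-1->s0; s10-0->s10; s10-1->s14; s11-0->s8; s11-1->s14; s12-0->s12; s12-1->s15; s13-0->s16; s13-1->s0; s14-0->s14; s14-1->s17; s15-0->s13; s15-1->s17; s16-0->s16; s16-1->s18; s17-0->s17; s17-1->s19; s18-0->s1; s18-1->s19; s19-0->s19; s19-1->s10

Run two small machines in parallel and take their product. One (4 states) tracks the count of `1`s modulo 4; the other (5 states) tracks whether and how much of `0011` has been seen. Each combined state is a pair, one component from each; accept when both components accept.
          0    1  
>  s0     s1   s2 
   s1     s3   s2 
   s2     s4   s5 
   s3     s3   s6 
   s4     s7   s5 
   s5     s8   s9 
   s6     s4  s10 
   s7     s7  s11 
   s8    s12   s9 
   s9    s13   s0 
 * s10   s10  s14 
   s11    s8  s14 
   s12   s12  s15 
   s13   s16   s0 
   s14   s14  s17 
   s15   s13  s17 
   s16   s16  s18 
   s17   s17  s19 
   s18    s1  s19 
   s19   s19  s10 
(> = start, * = accepting)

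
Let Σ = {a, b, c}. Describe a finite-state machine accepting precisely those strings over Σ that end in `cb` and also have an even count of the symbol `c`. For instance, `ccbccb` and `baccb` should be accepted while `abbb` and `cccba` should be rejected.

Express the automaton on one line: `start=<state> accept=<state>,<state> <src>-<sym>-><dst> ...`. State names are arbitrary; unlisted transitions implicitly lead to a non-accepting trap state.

Build one automaton per condition and run them in lockstep. The first has 3 states tracking how much of the suffix `cb` has currently been matched; the second has 2 states tracking the count of `c`s modulo 2. A product state is a pair (one from each), accepting exactly when both do.
        a   b   c  
>  q0   q0  q0  q1 
   q1   q2  q3  q4 
   q2   q2  q2  q4 
   q3   q2  q2  q4 
   q4   q0  q5  q1 
 * q5   q0  q0  q1 
(> = start, * = accepting)

start=q0 accept=q5 q0-a->q0 q0-b->q0 q0-c->q1 q1-a->q2 q1-b->q3 q1-c->q4 q2-a->q2 q2-b->q2 q2-c->q4 q3-a->q2 q3-b->q2 q3-c->q4 q4-a->q0 q4-b->q5 q4-c->q1 q5-a->q0 q5-b->q0 q5-c->q1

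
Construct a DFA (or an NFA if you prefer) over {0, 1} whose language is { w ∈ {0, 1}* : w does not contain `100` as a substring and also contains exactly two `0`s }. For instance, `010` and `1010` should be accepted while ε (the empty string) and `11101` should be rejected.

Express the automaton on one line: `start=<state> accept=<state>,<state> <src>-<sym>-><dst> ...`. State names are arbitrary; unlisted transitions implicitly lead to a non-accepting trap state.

Run two small machines in parallel and take their product. The first has 4 states tracking partial matches of the forbidden pattern `100`; the second has 4 states tracking the count of `0`s, saturating at 3. A product state is a pair (one from each), accepting exactly when both do.
A 13-state machine:
          0    1  
>  q0     q1   q2 
   q1     q3   q4 
   q2     q5   q2 
 * q3     q6   q7 
   q4     q8   q4 
   q5     q9   q4 
   q6     q6  q10 
 * q7    q11   q7 
 * q8    q12   q7 
   q9    q12   q9 
   q10   q11  q10 
   q11   q12  q10 
   q12   q12  q12 
(> = start, * = accepting)

start=q0 accept=q3,q7,q8 q0-0->q1 q0-1->q2 q1-0->q3 q1-1->q4 q2-0->q5 q2-1->q2 q3-0->q6 q3-1->q7 q4-0->q8 q4-1->q4 q5-0->q9 q5-1->q4 q6-0->q6 q6-1->q10 q7-0->q11 q7-1->q7 q8-0->q12 q8-1->q7 q9-0->q12 q9-1->q9 q10-0->q11 q10-1->q10 q11-0->q12 q11-1->q10 q12-0->q12 q12-1->q12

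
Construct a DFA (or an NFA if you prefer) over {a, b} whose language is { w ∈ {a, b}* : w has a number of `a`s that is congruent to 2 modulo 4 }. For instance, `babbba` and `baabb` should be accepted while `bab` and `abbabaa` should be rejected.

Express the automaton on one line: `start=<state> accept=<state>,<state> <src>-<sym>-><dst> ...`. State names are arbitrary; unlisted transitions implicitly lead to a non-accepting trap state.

The only thing that matters is how many `a`s have appeared, reduced mod 4. Use one state per residue: S0 for 0, …, S3 for 3. Reading `a` moves to the next residue; anything else stays put. S2 is accepting.
4 states suffice.
        a   b  
>  S0   S1  S0 
   S1   S2  S1 
 * S2   S3  S2 
   S3   S0  S3 
(> = start, * = accepting)

start=S0 accept=S2 S0-a->S1 S0-b->S0 S1-a->S2 S1-b->S1 S2-a->S3 S2-b->S2 S3-a->S0 S3-b->S3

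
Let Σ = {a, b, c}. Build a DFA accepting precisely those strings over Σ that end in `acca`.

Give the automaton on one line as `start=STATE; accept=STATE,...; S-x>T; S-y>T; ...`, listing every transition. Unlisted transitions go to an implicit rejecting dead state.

start=q0; accept=q4; q0-a>q1; q0-b>q0; q0-c>q0; q1-a>q1; q1-b>q0; q1-c>q2; q2-a>q1; q2-b>q0; q2-c>q3; q3-a>q4; q3-b>q0; q3-c>q0; q4-a>q1; q4-b>q0; q4-c>q2

Let each state record the length of the longest suffix of the input read so far that is also a prefix of `acca`. q1 means the last symbol is `a`; q2 means the last 2 symbols are `ac`; q3 means the last 3 symbols are `acc`; q4 means the last 4 symbols are `acca`. Accept only at q4, where the string currently ends in `acca`.
5 states suffice.
        a   b   c  
>  q0   q1  q0  q0 
   q1   q1  q0  q2 
   q2   q1  q0  q3 
   q3   q4  q0  q0 
 * q4   q1  q0  q2 
(> = start, * = accepting)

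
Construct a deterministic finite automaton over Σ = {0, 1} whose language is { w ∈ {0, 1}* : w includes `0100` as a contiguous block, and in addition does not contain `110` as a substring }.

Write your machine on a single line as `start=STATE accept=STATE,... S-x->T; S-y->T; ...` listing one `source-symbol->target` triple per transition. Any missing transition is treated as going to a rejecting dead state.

Build one automaton per condition and run them in lockstep. The first has 5 states tracking whether and how much of `0100` has been seen; the second has 4 states tracking partial matches of the forbidden pattern `110`. A product state is a pair (one from each), accepting exactly when both do. Equivalent product states are then merged.
With 9 states:
        0   1  
>  q0   q1  q2 
   q1   q1  q3 
   q2   q1  q4 
   q3   q5  q4 
   q4   q4  q4 
   q5   q6  q3 
 * q6   q6  q7 
 * q7   q6  q8 
 * q8   q4  q8 
(> = start, * = accepting)

start=q0; accept=q6,q7,q8; q0-0->q1; q0-1->q2; q1-0->q1; q1-1->q3; q2-0->q1; q2-1->q4; q3-0->q5; q3-1->q4; q4-0->q4; q4-1->q4; q5-0->q6; q5-1->q3; q6-0->q6; q6-1->q7; q7-0->q6; q7-1->q8; q8-0->q4; q8-1->q8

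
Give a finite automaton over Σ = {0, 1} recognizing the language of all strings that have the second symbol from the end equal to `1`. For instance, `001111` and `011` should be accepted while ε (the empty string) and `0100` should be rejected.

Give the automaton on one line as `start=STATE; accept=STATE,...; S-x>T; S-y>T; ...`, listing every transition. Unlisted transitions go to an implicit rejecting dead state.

A DFA must remember the last 2 symbols (since which symbol is second-to-last isn't known until the input ends). Use one state per possible window of the last ≤2 symbols; accept from those whose window starts with `1`.
7 states suffice.
        0   1  
>  q0   q1  q2 
   q1   q3  q4 
   q2   q5  q6 
   q3   q3  q4 
   q4   q5  q6 
 * q5   q3  q4 
 * q6   q5  q6 
(> = start, * = accepting)

start=q0; accept=q5,q6; q0-0>q1; q0-1>q2; q1-0>q3; q1-1>q4; q2-0>q5; q2-1>q6; q3-0>q3; q3-1>q4; q4-0>q5; q4-1>q6; q5-0>q3; q5-1>q4; q6-0>q5; q6-1>q6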